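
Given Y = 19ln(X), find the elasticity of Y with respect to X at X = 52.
Elasticity = 1/ln(52) ≈ 0.2531

Elasticity = (dY/dX) · (X/Y)

dY/dX = 19/X
At X = 52: dY/dX = 19/52, Y = 19·ln(52)

Elasticity = (19/52) · (52 / (19·ln(52))) = 1/ln(52) ≈ 0.2531

Interpretation: for a small percentage change in X, the percentage change in Y is approximately 0.25 times as large.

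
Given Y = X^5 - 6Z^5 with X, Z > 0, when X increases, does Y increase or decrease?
Y increases

Taking the partial derivative:
∂Y/∂X = 5X^4

∂Y/∂X = 5X^4 > 0 (assuming positive values)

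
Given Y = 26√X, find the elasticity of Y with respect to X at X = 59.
Elasticity = 1/2

Elasticity = (dY/dX) · (X/Y)

dY/dX = 13/√X
At X = 59: dY/dX = 13·√59/59, Y = 26·√59

Elasticity = (13·√59/59) · (59 / (26·√59)) = 1/2

Interpretation: for a small percentage change in X, the percentage change in Y is approximately 0.50 times as large.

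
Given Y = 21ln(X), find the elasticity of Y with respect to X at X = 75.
Elasticity = 1/ln(75) ≈ 0.2316

Elasticity = (dY/dX) · (X/Y)

dY/dX = 21/X
At X = 75: dY/dX = 7/25, Y = 21·ln(75)

Elasticity = (7/25) · (75 / (21·ln(75))) = 1/ln(75) ≈ 0.2316

Interpretation: for a small percentage change in X, the percentage change in Y is approximately 0.23 times as large.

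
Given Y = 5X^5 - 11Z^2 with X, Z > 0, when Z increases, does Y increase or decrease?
Y decreases

Taking the partial derivative:
∂Y/∂Z = -22Z

∂Y/∂Z = -22Z < 0 (assuming positive values)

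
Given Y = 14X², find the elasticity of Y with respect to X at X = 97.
Elasticity = 2

Elasticity = (dY/dX) · (X/Y)

dY/dX = 28·X
At X = 97: dY/dX = 2716, Y = 131726

Elasticity = 2716 · (97 / 131726) = 2

Interpretation: for a small percentage change in X, the percentage change in Y is approximately 2.00 times as large.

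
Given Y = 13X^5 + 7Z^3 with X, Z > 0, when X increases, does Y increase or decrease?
Y increases

Taking the partial derivative:
∂Y/∂X = 65X^4

∂Y/∂X = 65X^4 > 0 (assuming positive values)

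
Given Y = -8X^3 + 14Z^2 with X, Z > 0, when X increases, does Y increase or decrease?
Y decreases

Taking the partial derivative:
∂Y/∂X = -24X^2

∂Y/∂X = -24X^2 < 0 (assuming positive values)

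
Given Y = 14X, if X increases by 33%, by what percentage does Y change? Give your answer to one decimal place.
33.0%

For Y = 14X:
If X → X(1 + 0.33)
Then Y → Y · (1 + 0.33)^1
     = Y · 1.3300

Percentage change = ((1 + 0.33)^1 − 1) × 100% = 33.0%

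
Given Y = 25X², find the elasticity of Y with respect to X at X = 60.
Elasticity = 2

Elasticity = (dY/dX) · (X/Y)

dY/dX = 50·X
At X = 60: dY/dX = 3000, Y = 90000

Elasticity = 3000 · (60 / 90000) = 2

Interpretation: for a small percentage change in X, the percentage change in Y is approximately 2.00 times as large.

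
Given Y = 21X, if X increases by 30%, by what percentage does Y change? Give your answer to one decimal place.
30.0%

For Y = 21X:
If X → X(1 + 0.3)
Then Y → Y · (1 + 0.3)^1
     = Y · 1.3000

Percentage change = ((1 + 0.3)^1 − 1) × 100% = 30.0%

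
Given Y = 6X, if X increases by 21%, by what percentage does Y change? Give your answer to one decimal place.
21.0%

For Y = 6X:
If X → X(1 + 0.21)
Then Y → Y · (1 + 0.21)^1
     = Y · 1.2100

Percentage change = ((1 + 0.21)^1 − 1) × 100% = 21.0%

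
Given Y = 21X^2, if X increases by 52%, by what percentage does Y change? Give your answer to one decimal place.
131.0%

For Y = 21X^2:
If X → X(1 + 0.52)
Then Y → Y · (1 + 0.52)^2
     = Y · 2.3104

Percentage change = ((1 + 0.52)^2 − 1) × 100% ≈ 131.0%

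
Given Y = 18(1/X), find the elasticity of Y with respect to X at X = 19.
Elasticity = -1

Elasticity = (dY/dX) · (X/Y)

dY/dX = -18/X²
At X = 19: dY/dX = -18/361, Y = 18/19

Elasticity = (-18/361) · (19 / (18/19)) = -1

Interpretation: for a small percentage change in X, the percentage change in Y is approximately -1.00 times as large.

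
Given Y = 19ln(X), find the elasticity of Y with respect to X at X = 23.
Elasticity = 1/ln(23) ≈ 0.3189

Elasticity = (dY/dX) · (X/Y)

dY/dX = 19/X
At X = 23: dY/dX = 19/23, Y = 19·ln(23)

Elasticity = (19/23) · (23 / (19·ln(23))) = 1/ln(23) ≈ 0.3189

Interpretation: for a small percentage change in X, the percentage change in Y is approximately 0.32 times as large.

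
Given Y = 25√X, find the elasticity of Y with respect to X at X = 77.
Elasticity = 1/2

Elasticity = (dY/dX) · (X/Y)

dY/dX = 25/(2·√X)
At X = 77: dY/dX = 25·√77/154, Y = 25·√77

Elasticity = (25·√77/154) · (77 / (25·√77)) = 1/2

Interpretation: for a small percentage change in X, the percentage change in Y is approximately 0.50 times as large.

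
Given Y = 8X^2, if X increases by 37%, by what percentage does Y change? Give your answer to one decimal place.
87.7%

For Y = 8X^2:
If X → X(1 + 0.37)
Then Y → Y · (1 + 0.37)^2
     = Y · 1.8769

Percentage change = ((1 + 0.37)^2 − 1) × 100% ≈ 87.7%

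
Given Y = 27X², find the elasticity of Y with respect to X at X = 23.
Elasticity = 2

Elasticity = (dY/dX) · (X/Y)

dY/dX = 54·X
At X = 23: dY/dX = 1242, Y = 14283

Elasticity = 1242 · (23 / 14283) = 2

Interpretation: for a small percentage change in X, the percentage change in Y is approximately 2.00 times as large.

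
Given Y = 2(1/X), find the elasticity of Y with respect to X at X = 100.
Elasticity = -1

Elasticity = (dY/dX) · (X/Y)

dY/dX = -2/X²
At X = 100: dY/dX = -1/5000, Y = 1/50

Elasticity = (-1/5000) · (100 / (1/50)) = -1

Interpretation: for a small percentage change in X, the percentage change in Y is approximately -1.00 times as large.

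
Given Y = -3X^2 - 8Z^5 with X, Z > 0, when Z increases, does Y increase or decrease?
Y decreases

Taking the partial derivative:
∂Y/∂Z = -40Z^4

∂Y/∂Z = -40Z^4 < 0 (assuming positive values)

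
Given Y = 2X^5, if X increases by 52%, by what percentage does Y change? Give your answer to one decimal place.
711.4%

For Y = 2X^5:
If X → X(1 + 0.52)
Then Y → Y · (1 + 0.52)^5
     ≈ Y · 8.1137

Percentage change = ((1 + 0.52)^5 − 1) × 100% ≈ 711.4%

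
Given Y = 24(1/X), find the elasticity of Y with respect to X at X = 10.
Elasticity = -1

Elasticity = (dY/dX) · (X/Y)

dY/dX = -24/X²
At X = 10: dY/dX = -6/25, Y = 12/5

Elasticity = (-6/25) · (10 / (12/5)) = -1

Interpretation: for a small percentage change in X, the percentage change in Y is approximately -1.00 times as large.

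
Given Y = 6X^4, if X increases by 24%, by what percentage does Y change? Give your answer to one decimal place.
136.4%

For Y = 6X^4:
If X → X(1 + 0.24)
Then Y → Y · (1 + 0.24)^4
     ≈ Y · 2.3642

Percentage change = ((1 + 0.24)^4 − 1) × 100% ≈ 136.4%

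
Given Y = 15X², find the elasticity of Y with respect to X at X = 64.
Elasticity = 2

Elasticity = (dY/dX) · (X/Y)

dY/dX = 30·X
At X = 64: dY/dX = 1920, Y = 61440

Elasticity = 1920 · (64 / 61440) = 2

Interpretation: for a small percentage change in X, the percentage change in Y is approximately 2.00 times as large.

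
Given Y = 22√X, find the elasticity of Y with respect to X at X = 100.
Elasticity = 1/2

Elasticity = (dY/dX) · (X/Y)

dY/dX = 11/√X
At X = 100: dY/dX = 11/10, Y = 220

Elasticity = (11/10) · (100 / 220) = 1/2

Interpretation: for a small percentage change in X, the percentage change in Y is approximately 0.50 times as large.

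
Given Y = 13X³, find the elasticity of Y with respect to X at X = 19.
Elasticity = 3

Elasticity = (dY/dX) · (X/Y)

dY/dX = 39·X²
At X = 19: dY/dX = 14079, Y = 89167

Elasticity = 14079 · (19 / 89167) = 3

Interpretation: for a small percentage change in X, the percentage change in Y is approximately 3.00 times as large.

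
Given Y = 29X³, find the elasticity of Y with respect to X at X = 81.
Elasticity = 3

Elasticity = (dY/dX) · (X/Y)

dY/dX = 87·X²
At X = 81: dY/dX = 570807, Y = 15411789

Elasticity = 570807 · (81 / 15411789) = 3

Interpretation: for a small percentage change in X, the percentage change in Y is approximately 3.00 times as large.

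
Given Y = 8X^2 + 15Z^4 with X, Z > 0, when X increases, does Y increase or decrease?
Y increases

Taking the partial derivative:
∂Y/∂X = 16X

∂Y/∂X = 16X > 0 (assuming positive values)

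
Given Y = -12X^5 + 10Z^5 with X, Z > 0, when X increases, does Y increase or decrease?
Y decreases

Taking the partial derivative:
∂Y/∂X = -60X^4

∂Y/∂X = -60X^4 < 0 (assuming positive values)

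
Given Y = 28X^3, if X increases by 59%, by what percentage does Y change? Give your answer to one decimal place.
302.0%

For Y = 28X^3:
If X → X(1 + 0.59)
Then Y → Y · (1 + 0.59)^3
     ≈ Y · 4.0197

Percentage change = ((1 + 0.59)^3 − 1) × 100% ≈ 302.0%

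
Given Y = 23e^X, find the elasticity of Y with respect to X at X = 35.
Elasticity = 35

Elasticity = (dY/dX) · (X/Y)

dY/dX = 23·e^X
At X = 35: dY/dX = 23·e^35, Y = 23·e^35

Elasticity = (23·e^35) · (35 / (23·e^35)) = 35

Interpretation: for a small percentage change in X, the percentage change in Y is approximately 35.00 times as large.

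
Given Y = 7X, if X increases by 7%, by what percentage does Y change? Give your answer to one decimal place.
7.0%

For Y = 7X:
If X → X(1 + 0.07)
Then Y → Y · (1 + 0.07)^1
     = Y · 1.0700

Percentage change = ((1 + 0.07)^1 − 1) × 100% = 7.0%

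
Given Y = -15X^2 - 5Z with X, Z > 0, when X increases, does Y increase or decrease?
Y decreases

Taking the partial derivative:
∂Y/∂X = -30X

∂Y/∂X = -30X < 0 (assuming positive values)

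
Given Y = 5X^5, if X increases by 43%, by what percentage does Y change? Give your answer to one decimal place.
498.0%

For Y = 5X^5:
If X → X(1 + 0.43)
Then Y → Y · (1 + 0.43)^5
     ≈ Y · 5.9797

Percentage change = ((1 + 0.43)^5 − 1) × 100% ≈ 498.0%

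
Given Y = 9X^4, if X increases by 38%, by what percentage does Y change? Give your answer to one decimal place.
262.7%

For Y = 9X^4:
If X → X(1 + 0.38)
Then Y → Y · (1 + 0.38)^4
     ≈ Y · 3.6267

Percentage change = ((1 + 0.38)^4 − 1) × 100% ≈ 262.7%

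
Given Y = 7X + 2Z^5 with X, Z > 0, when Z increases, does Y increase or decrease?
Y increases

Taking the partial derivative:
∂Y/∂Z = 10Z^4

∂Y/∂Z = 10Z^4 > 0 (assuming positive values)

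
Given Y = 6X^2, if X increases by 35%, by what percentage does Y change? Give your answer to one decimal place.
82.3%

For Y = 6X^2:
If X → X(1 + 0.35)
Then Y → Y · (1 + 0.35)^2
     = Y · 1.8225

Percentage change = ((1 + 0.35)^2 − 1) × 100% ≈ 82.3%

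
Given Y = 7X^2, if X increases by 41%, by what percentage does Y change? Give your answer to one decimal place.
98.8%

For Y = 7X^2:
If X → X(1 + 0.41)
Then Y → Y · (1 + 0.41)^2
     = Y · 1.9881

Percentage change = ((1 + 0.41)^2 − 1) × 100% ≈ 98.8%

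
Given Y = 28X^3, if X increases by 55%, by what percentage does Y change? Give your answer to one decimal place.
272.4%

For Y = 28X^3:
If X → X(1 + 0.55)
Then Y → Y · (1 + 0.55)^3
     ≈ Y · 3.7239

Percentage change = ((1 + 0.55)^3 − 1) × 100% ≈ 272.4%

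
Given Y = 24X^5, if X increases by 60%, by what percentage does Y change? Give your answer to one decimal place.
948.6%

For Y = 24X^5:
If X → X(1 + 0.6)
Then Y → Y · (1 + 0.6)^5
     ≈ Y · 10.4858

Percentage change = ((1 + 0.6)^5 − 1) × 100% ≈ 948.6%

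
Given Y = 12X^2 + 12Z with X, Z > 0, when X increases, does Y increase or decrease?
Y increases

Taking the partial derivative:
∂Y/∂X = 24X

∂Y/∂X = 24X > 0 (assuming positive values)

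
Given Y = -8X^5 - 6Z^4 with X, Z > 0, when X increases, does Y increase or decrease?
Y decreases

Taking the partial derivative:
∂Y/∂X = -40X^4

∂Y/∂X = -40X^4 < 0 (assuming positive values)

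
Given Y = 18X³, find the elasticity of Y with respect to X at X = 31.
Elasticity = 3

Elasticity = (dY/dX) · (X/Y)

dY/dX = 54·X²
At X = 31: dY/dX = 51894, Y = 536238

Elasticity = 51894 · (31 / 536238) = 3

Interpretation: for a small percentage change in X, the percentage change in Y is approximately 3.00 times as large.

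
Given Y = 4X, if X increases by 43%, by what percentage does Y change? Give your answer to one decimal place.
43.0%

For Y = 4X:
If X → X(1 + 0.43)
Then Y → Y · (1 + 0.43)^1
     = Y · 1.4300

Percentage change = ((1 + 0.43)^1 − 1) × 100% = 43.0%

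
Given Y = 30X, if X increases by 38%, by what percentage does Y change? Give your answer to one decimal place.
38.0%

For Y = 30X:
If X → X(1 + 0.38)
Then Y → Y · (1 + 0.38)^1
     = Y · 1.3800

Percentage change = ((1 + 0.38)^1 − 1) × 100% = 38.0%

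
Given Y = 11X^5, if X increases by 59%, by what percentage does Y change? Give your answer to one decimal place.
916.2%

For Y = 11X^5:
If X → X(1 + 0.59)
Then Y → Y · (1 + 0.59)^5
     ≈ Y · 10.1622

Percentage change = ((1 + 0.59)^5 − 1) × 100% ≈ 916.2%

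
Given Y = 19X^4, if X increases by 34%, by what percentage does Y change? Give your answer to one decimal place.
222.4%

For Y = 19X^4:
If X → X(1 + 0.34)
Then Y → Y · (1 + 0.34)^4
     ≈ Y · 3.2242

Percentage change = ((1 + 0.34)^4 − 1) × 100% ≈ 222.4%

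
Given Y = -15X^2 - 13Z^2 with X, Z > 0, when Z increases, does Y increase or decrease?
Y decreases

Taking the partial derivative:
∂Y/∂Z = -26Z

∂Y/∂Z = -26Z < 0 (assuming positive values)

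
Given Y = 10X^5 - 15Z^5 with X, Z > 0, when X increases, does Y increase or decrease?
Y increases

Taking the partial derivative:
∂Y/∂X = 50X^4

∂Y/∂X = 50X^4 > 0 (assuming positive values)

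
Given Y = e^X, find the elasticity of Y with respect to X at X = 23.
Elasticity = 23

Elasticity = (dY/dX) · (X/Y)

dY/dX = e^X
At X = 23: dY/dX = e^23, Y = e^23

Elasticity = (e^23) · (23 / (e^23)) = 23

Interpretation: for a small percentage change in X, the percentage change in Y is approximately 23.00 times as large.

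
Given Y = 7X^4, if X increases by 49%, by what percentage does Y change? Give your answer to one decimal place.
392.9%

For Y = 7X^4:
If X → X(1 + 0.49)
Then Y → Y · (1 + 0.49)^4
     ≈ Y · 4.9288

Percentage change = ((1 + 0.49)^4 − 1) × 100% ≈ 392.9%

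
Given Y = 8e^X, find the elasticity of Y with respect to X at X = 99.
Elasticity = 99

Elasticity = (dY/dX) · (X/Y)

dY/dX = 8·e^X
At X = 99: dY/dX = 8·e^99, Y = 8·e^99

Elasticity = (8·e^99) · (99 / (8·e^99)) = 99

Interpretation: for a small percentage change in X, the percentage change in Y is approximately 99.00 times as large.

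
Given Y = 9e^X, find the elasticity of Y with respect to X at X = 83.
Elasticity = 83

Elasticity = (dY/dX) · (X/Y)

dY/dX = 9·e^X
At X = 83: dY/dX = 9·e^83, Y = 9·e^83

Elasticity = (9·e^83) · (83 / (9·e^83)) = 83

Interpretation: for a small percentage change in X, the percentage change in Y is approximately 83.00 times as large.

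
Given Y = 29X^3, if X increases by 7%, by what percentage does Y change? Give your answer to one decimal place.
22.5%

For Y = 29X^3:
If X → X(1 + 0.07)
Then Y → Y · (1 + 0.07)^3
     ≈ Y · 1.2250

Percentage change = ((1 + 0.07)^3 − 1) × 100% ≈ 22.5%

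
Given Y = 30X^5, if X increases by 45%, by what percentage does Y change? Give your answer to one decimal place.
541.0%

For Y = 30X^5:
If X → X(1 + 0.45)
Then Y → Y · (1 + 0.45)^5
     ≈ Y · 6.4097

Percentage change = ((1 + 0.45)^5 − 1) × 100% ≈ 541.0%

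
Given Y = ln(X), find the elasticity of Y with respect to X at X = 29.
Elasticity = 1/ln(29) ≈ 0.2970

Elasticity = (dY/dX) · (X/Y)

dY/dX = 1/X
At X = 29: dY/dX = 1/29, Y = ln(29)

Elasticity = (1/29) · (29 / (ln(29))) = 1/ln(29) ≈ 0.2970

Interpretation: for a small percentage change in X, the percentage change in Y is approximately 0.30 times as large.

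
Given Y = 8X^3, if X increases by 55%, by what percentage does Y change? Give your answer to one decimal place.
272.4%

For Y = 8X^3:
If X → X(1 + 0.55)
Then Y → Y · (1 + 0.55)^3
     ≈ Y · 3.7239

Percentage change = ((1 + 0.55)^3 − 1) × 100% ≈ 272.4%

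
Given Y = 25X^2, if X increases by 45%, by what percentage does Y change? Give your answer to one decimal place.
110.3%

For Y = 25X^2:
If X → X(1 + 0.45)
Then Y → Y · (1 + 0.45)^2
     = Y · 2.1025

Percentage change = ((1 + 0.45)^2 − 1) × 100% ≈ 110.3%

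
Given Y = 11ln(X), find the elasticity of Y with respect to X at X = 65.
Elasticity = 1/ln(65) ≈ 0.2396

Elasticity = (dY/dX) · (X/Y)

dY/dX = 11/X
At X = 65: dY/dX = 11/65, Y = 11·ln(65)

Elasticity = (11/65) · (65 / (11·ln(65))) = 1/ln(65) ≈ 0.2396

Interpretation: for a small percentage change in X, the percentage change in Y is approximately 0.24 times as large.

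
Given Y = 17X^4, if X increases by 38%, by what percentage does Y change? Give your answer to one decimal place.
262.7%

For Y = 17X^4:
If X → X(1 + 0.38)
Then Y → Y · (1 + 0.38)^4
     ≈ Y · 3.6267

Percentage change = ((1 + 0.38)^4 − 1) × 100% ≈ 262.7%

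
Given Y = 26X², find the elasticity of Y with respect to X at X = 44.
Elasticity = 2

Elasticity = (dY/dX) · (X/Y)

dY/dX = 52·X
At X = 44: dY/dX = 2288, Y = 50336

Elasticity = 2288 · (44 / 50336) = 2

Interpretation: for a small percentage change in X, the percentage change in Y is approximately 2.00 times as large.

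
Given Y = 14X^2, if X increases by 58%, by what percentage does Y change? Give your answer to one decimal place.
149.6%

For Y = 14X^2:
If X → X(1 + 0.58)
Then Y → Y · (1 + 0.58)^2
     = Y · 2.4964

Percentage change = ((1 + 0.58)^2 − 1) × 100% ≈ 149.6%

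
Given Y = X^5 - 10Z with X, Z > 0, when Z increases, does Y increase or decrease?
Y decreases

Taking the partial derivative:
∂Y/∂Z = -10

∂Y/∂Z = -10 < 0 (assuming positive values)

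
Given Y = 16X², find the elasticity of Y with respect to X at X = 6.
Elasticity = 2

Elasticity = (dY/dX) · (X/Y)

dY/dX = 32·X
At X = 6: dY/dX = 192, Y = 576

Elasticity = 192 · (6 / 576) = 2

Interpretation: for a small percentage change in X, the percentage change in Y is approximately 2.00 times as large.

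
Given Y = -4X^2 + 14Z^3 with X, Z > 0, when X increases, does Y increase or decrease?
Y decreases

Taking the partial derivative:
∂Y/∂X = -8X

∂Y/∂X = -8X < 0 (assuming positive values)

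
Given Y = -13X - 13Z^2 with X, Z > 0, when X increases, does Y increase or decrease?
Y decreases

Taking the partial derivative:
∂Y/∂X = -13

∂Y/∂X = -13 < 0 (assuming positive values)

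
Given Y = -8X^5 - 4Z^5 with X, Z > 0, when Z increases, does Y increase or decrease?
Y decreases

Taking the partial derivative:
∂Y/∂Z = -20Z^4

∂Y/∂Z = -20Z^4 < 0 (assuming positive values)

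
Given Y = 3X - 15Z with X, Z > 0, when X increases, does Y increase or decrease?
Y increases

Taking the partial derivative:
∂Y/∂X = 3

∂Y/∂X = 3 > 0 (assuming positive values)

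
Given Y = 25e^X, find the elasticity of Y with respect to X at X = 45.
Elasticity = 45

Elasticity = (dY/dX) · (X/Y)

dY/dX = 25·e^X
At X = 45: dY/dX = 25·e^45, Y = 25·e^45

Elasticity = (25·e^45) · (45 / (25·e^45)) = 45

Interpretation: for a small percentage change in X, the percentage change in Y is approximately 45.00 times as large.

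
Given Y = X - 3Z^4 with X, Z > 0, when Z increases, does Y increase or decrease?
Y decreases

Taking the partial derivative:
∂Y/∂Z = -12Z^3

∂Y/∂Z = -12Z^3 < 0 (assuming positive values)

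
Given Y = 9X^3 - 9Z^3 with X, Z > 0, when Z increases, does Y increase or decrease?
Y decreases

Taking the partial derivative:
∂Y/∂Z = -27Z^2

∂Y/∂Z = -27Z^2 < 0 (assuming positive values)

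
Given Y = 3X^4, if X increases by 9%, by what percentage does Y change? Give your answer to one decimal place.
41.2%

For Y = 3X^4:
If X → X(1 + 0.09)
Then Y → Y · (1 + 0.09)^4
     ≈ Y · 1.4116

Percentage change = ((1 + 0.09)^4 − 1) × 100% ≈ 41.2%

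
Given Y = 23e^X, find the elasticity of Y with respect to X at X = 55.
Elasticity = 55

Elasticity = (dY/dX) · (X/Y)

dY/dX = 23·e^X
At X = 55: dY/dX = 23·e^55, Y = 23·e^55

Elasticity = (23·e^55) · (55 / (23·e^55)) = 55

Interpretation: for a small percentage change in X, the percentage change in Y is approximately 55.00 times as large.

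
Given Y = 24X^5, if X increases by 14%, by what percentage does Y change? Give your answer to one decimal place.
92.5%

For Y = 24X^5:
If X → X(1 + 0.14)
Then Y → Y · (1 + 0.14)^5
     ≈ Y · 1.9254

Percentage change = ((1 + 0.14)^5 − 1) × 100% ≈ 92.5%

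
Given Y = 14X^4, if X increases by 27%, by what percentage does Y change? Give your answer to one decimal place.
160.1%

For Y = 14X^4:
If X → X(1 + 0.27)
Then Y → Y · (1 + 0.27)^4
     ≈ Y · 2.6014

Percentage change = ((1 + 0.27)^4 − 1) × 100% ≈ 160.1%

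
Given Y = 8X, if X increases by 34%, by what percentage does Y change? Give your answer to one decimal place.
34.0%

For Y = 8X:
If X → X(1 + 0.34)
Then Y → Y · (1 + 0.34)^1
     = Y · 1.3400

Percentage change = ((1 + 0.34)^1 − 1) × 100% = 34.0%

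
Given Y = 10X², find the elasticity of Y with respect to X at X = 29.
Elasticity = 2

Elasticity = (dY/dX) · (X/Y)

dY/dX = 20·X
At X = 29: dY/dX = 580, Y = 8410

Elasticity = 580 · (29 / 8410) = 2

Interpretation: for a small percentage change in X, the percentage change in Y is approximately 2.00 times as large.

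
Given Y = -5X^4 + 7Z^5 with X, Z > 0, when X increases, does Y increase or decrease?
Y decreases

Taking the partial derivative:
∂Y/∂X = -20X^3

∂Y/∂X = -20X^3 < 0 (assuming positive values)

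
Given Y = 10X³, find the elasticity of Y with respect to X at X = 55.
Elasticity = 3

Elasticity = (dY/dX) · (X/Y)

dY/dX = 30·X²
At X = 55: dY/dX = 90750, Y = 1663750

Elasticity = 90750 · (55 / 1663750) = 3

Interpretation: for a small percentage change in X, the percentage change in Y is approximately 3.00 times as large.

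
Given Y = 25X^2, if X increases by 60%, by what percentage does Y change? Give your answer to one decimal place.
156.0%

For Y = 25X^2:
If X → X(1 + 0.6)
Then Y → Y · (1 + 0.6)^2
     = Y · 2.5600

Percentage change = ((1 + 0.6)^2 − 1) × 100% = 156.0%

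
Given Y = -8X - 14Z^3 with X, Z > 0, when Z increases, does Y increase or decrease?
Y decreases

Taking the partial derivative:
∂Y/∂Z = -42Z^2

∂Y/∂Z = -42Z^2 < 0 (assuming positive values)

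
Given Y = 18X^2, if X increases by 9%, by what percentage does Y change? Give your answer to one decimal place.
18.8%

For Y = 18X^2:
If X → X(1 + 0.09)
Then Y → Y · (1 + 0.09)^2
     = Y · 1.1881

Percentage change = ((1 + 0.09)^2 − 1) × 100% ≈ 18.8%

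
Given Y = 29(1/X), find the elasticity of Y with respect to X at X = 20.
Elasticity = -1

Elasticity = (dY/dX) · (X/Y)

dY/dX = -29/X²
At X = 20: dY/dX = -29/400, Y = 29/20

Elasticity = (-29/400) · (20 / (29/20)) = -1

Interpretation: for a small percentage change in X, the percentage change in Y is approximately -1.00 times as large.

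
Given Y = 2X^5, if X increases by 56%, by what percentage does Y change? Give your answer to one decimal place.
823.9%

For Y = 2X^5:
If X → X(1 + 0.56)
Then Y → Y · (1 + 0.56)^5
     ≈ Y · 9.2390

Percentage change = ((1 + 0.56)^5 − 1) × 100% ≈ 823.9%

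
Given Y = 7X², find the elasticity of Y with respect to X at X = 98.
Elasticity = 2

Elasticity = (dY/dX) · (X/Y)

dY/dX = 14·X
At X = 98: dY/dX = 1372, Y = 67228

Elasticity = 1372 · (98 / 67228) = 2

Interpretation: for a small percentage change in X, the percentage change in Y is approximately 2.00 times as large.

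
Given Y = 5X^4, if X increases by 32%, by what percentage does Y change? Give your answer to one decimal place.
203.6%

For Y = 5X^4:
If X → X(1 + 0.32)
Then Y → Y · (1 + 0.32)^4
     ≈ Y · 3.0360

Percentage change = ((1 + 0.32)^4 − 1) × 100% ≈ 203.6%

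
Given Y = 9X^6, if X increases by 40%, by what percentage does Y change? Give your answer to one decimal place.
653.0%

For Y = 9X^6:
If X → X(1 + 0.4)
Then Y → Y · (1 + 0.4)^6
     ≈ Y · 7.5295

Percentage change = ((1 + 0.4)^6 − 1) × 100% ≈ 653.0%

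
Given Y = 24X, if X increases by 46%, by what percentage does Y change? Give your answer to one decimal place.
46.0%

For Y = 24X:
If X → X(1 + 0.46)
Then Y → Y · (1 + 0.46)^1
     = Y · 1.4600

Percentage change = ((1 + 0.46)^1 − 1) × 100% = 46.0%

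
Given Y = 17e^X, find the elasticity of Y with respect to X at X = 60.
Elasticity = 60

Elasticity = (dY/dX) · (X/Y)

dY/dX = 17·e^X
At X = 60: dY/dX = 17·e^60, Y = 17·e^60

Elasticity = (17·e^60) · (60 / (17·e^60)) = 60

Interpretation: for a small percentage change in X, the percentage change in Y is approximately 60.00 times as large.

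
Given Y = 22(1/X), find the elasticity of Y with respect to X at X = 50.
Elasticity = -1

Elasticity = (dY/dX) · (X/Y)

dY/dX = -22/X²
At X = 50: dY/dX = -11/1250, Y = 11/25

Elasticity = (-11/1250) · (50 / (11/25)) = -1

Interpretation: for a small percentage change in X, the percentage change in Y is approximately -1.00 times as large.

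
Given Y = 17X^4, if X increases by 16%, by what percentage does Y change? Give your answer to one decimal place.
81.1%

For Y = 17X^4:
If X → X(1 + 0.16)
Then Y → Y · (1 + 0.16)^4
     ≈ Y · 1.8106

Percentage change = ((1 + 0.16)^4 − 1) × 100% ≈ 81.1%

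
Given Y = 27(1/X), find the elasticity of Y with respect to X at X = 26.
Elasticity = -1

Elasticity = (dY/dX) · (X/Y)

dY/dX = -27/X²
At X = 26: dY/dX = -27/676, Y = 27/26

Elasticity = (-27/676) · (26 / (27/26)) = -1

Interpretation: for a small percentage change in X, the percentage change in Y is approximately -1.00 times as large.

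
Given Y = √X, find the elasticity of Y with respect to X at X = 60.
Elasticity = 1/2

Elasticity = (dY/dX) · (X/Y)

dY/dX = 1/(2·√X)
At X = 60: dY/dX = √15/60, Y = 2·√15

Elasticity = (√15/60) · (60 / (2·√15)) = 1/2

Interpretation: for a small percentage change in X, the percentage change in Y is approximately 0.50 times as large.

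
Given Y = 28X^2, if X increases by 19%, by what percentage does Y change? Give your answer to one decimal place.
41.6%

For Y = 28X^2:
If X → X(1 + 0.19)
Then Y → Y · (1 + 0.19)^2
     = Y · 1.4161

Percentage change = ((1 + 0.19)^2 − 1) × 100% ≈ 41.6%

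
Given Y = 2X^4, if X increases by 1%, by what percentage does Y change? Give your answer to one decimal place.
4.1%

For Y = 2X^4:
If X → X(1 + 0.01)
Then Y → Y · (1 + 0.01)^4
     ≈ Y · 1.0406

Percentage change = ((1 + 0.01)^4 − 1) × 100% ≈ 4.1%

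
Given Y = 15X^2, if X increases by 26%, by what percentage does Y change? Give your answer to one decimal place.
58.8%

For Y = 15X^2:
If X → X(1 + 0.26)
Then Y → Y · (1 + 0.26)^2
     = Y · 1.5876

Percentage change = ((1 + 0.26)^2 − 1) × 100% ≈ 58.8%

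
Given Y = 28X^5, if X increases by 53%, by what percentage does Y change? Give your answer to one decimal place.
738.4%

For Y = 28X^5:
If X → X(1 + 0.53)
Then Y → Y · (1 + 0.53)^5
     ≈ Y · 8.3841

Percentage change = ((1 + 0.53)^5 − 1) × 100% ≈ 738.4%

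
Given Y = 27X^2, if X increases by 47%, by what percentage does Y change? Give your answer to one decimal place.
116.1%

For Y = 27X^2:
If X → X(1 + 0.47)
Then Y → Y · (1 + 0.47)^2
     = Y · 2.1609

Percentage change = ((1 + 0.47)^2 − 1) × 100% ≈ 116.1%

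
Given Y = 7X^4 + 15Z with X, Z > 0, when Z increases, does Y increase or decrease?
Y increases

Taking the partial derivative:
∂Y/∂Z = 15

∂Y/∂Z = 15 > 0 (assuming positive values)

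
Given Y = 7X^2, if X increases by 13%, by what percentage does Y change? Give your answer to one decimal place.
27.7%

For Y = 7X^2:
If X → X(1 + 0.13)
Then Y → Y · (1 + 0.13)^2
     = Y · 1.2769

Percentage change = ((1 + 0.13)^2 − 1) × 100% ≈ 27.7%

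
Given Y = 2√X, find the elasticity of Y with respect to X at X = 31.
Elasticity = 1/2

Elasticity = (dY/dX) · (X/Y)

dY/dX = 1/√X
At X = 31: dY/dX = √31/31, Y = 2·√31

Elasticity = (√31/31) · (31 / (2·√31)) = 1/2

Interpretation: for a small percentage change in X, the percentage change in Y is approximately 0.50 times as large.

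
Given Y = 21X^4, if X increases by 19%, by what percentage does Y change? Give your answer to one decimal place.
100.5%

For Y = 21X^4:
If X → X(1 + 0.19)
Then Y → Y · (1 + 0.19)^4
     ≈ Y · 2.0053

Percentage change = ((1 + 0.19)^4 − 1) × 100% ≈ 100.5%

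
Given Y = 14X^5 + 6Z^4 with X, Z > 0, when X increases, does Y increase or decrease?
Y increases

Taking the partial derivative:
∂Y/∂X = 70X^4

∂Y/∂X = 70X^4 > 0 (assuming positive values)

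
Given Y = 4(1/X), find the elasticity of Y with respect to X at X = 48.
Elasticity = -1

Elasticity = (dY/dX) · (X/Y)

dY/dX = -4/X²
At X = 48: dY/dX = -1/576, Y = 1/12

Elasticity = (-1/576) · (48 / (1/12)) = -1

Interpretation: for a small percentage change in X, the percentage change in Y is approximately -1.00 times as large.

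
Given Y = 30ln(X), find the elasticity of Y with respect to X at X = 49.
Elasticity = 1/ln(49) ≈ 0.2569

Elasticity = (dY/dX) · (X/Y)

dY/dX = 30/X
At X = 49: dY/dX = 30/49, Y = 30·ln(49)

Elasticity = (30/49) · (49 / (30·ln(49))) = 1/ln(49) ≈ 0.2569

Interpretation: for a small percentage change in X, the percentage change in Y is approximately 0.26 times as large.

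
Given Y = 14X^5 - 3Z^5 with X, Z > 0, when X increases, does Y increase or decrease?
Y increases

Taking the partial derivative:
∂Y/∂X = 70X^4

∂Y/∂X = 70X^4 > 0 (assuming positive values)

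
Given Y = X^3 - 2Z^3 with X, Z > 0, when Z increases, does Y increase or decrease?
Y decreases

Taking the partial derivative:
∂Y/∂Z = -6Z^2

∂Y/∂Z = -6Z^2 < 0 (assuming positive values)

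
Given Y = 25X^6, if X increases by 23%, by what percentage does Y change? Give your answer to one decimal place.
246.3%

For Y = 25X^6:
If X → X(1 + 0.23)
Then Y → Y · (1 + 0.23)^6
     ≈ Y · 3.4628

Percentage change = ((1 + 0.23)^6 − 1) × 100% ≈ 246.3%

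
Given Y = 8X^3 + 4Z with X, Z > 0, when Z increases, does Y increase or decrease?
Y increases

Taking the partial derivative:
∂Y/∂Z = 4

∂Y/∂Z = 4 > 0 (assuming positive values)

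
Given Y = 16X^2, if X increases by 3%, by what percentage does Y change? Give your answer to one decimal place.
6.1%

For Y = 16X^2:
If X → X(1 + 0.03)
Then Y → Y · (1 + 0.03)^2
     = Y · 1.0609

Percentage change = ((1 + 0.03)^2 − 1) × 100% ≈ 6.1%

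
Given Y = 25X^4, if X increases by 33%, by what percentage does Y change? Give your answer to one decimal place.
212.9%

For Y = 25X^4:
If X → X(1 + 0.33)
Then Y → Y · (1 + 0.33)^4
     ≈ Y · 3.1290

Percentage change = ((1 + 0.33)^4 − 1) × 100% ≈ 212.9%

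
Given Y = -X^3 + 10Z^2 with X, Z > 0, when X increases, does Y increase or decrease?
Y decreases

Taking the partial derivative:
∂Y/∂X = -3X^2

∂Y/∂X = -3X^2 < 0 (assuming positive values)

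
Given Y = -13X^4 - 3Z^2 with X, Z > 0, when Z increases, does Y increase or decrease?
Y decreases

Taking the partial derivative:
∂Y/∂Z = -6Z

∂Y/∂Z = -6Z < 0 (assuming positive values)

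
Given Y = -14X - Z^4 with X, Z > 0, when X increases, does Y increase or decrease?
Y decreases

Taking the partial derivative:
∂Y/∂X = -14

∂Y/∂X = -14 < 0 (assuming positive values)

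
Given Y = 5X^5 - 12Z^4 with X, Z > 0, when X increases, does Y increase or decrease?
Y increases

Taking the partial derivative:
∂Y/∂X = 25X^4

∂Y/∂X = 25X^4 > 0 (assuming positive values)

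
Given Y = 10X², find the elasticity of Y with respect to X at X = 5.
Elasticity = 2

Elasticity = (dY/dX) · (X/Y)

dY/dX = 20·X
At X = 5: dY/dX = 100, Y = 250

Elasticity = 100 · (5 / 250) = 2

Interpretation: for a small percentage change in X, the percentage change in Y is approximately 2.00 times as large.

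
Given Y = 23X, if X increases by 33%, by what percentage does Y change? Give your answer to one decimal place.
33.0%

For Y = 23X:
If X → X(1 + 0.33)
Then Y → Y · (1 + 0.33)^1
     = Y · 1.3300

Percentage change = ((1 + 0.33)^1 − 1) × 100% = 33.0%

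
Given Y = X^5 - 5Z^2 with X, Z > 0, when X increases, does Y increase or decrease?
Y increases

Taking the partial derivative:
∂Y/∂X = 5X^4

∂Y/∂X = 5X^4 > 0 (assuming positive values)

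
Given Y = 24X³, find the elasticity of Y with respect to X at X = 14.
Elasticity = 3

Elasticity = (dY/dX) · (X/Y)

dY/dX = 72·X²
At X = 14: dY/dX = 14112, Y = 65856

Elasticity = 14112 · (14 / 65856) = 3

Interpretation: for a small percentage change in X, the percentage change in Y is approximately 3.00 times as large.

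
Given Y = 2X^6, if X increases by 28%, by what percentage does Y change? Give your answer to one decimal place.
339.8%

For Y = 2X^6:
If X → X(1 + 0.28)
Then Y → Y · (1 + 0.28)^6
     ≈ Y · 4.3980

Percentage change = ((1 + 0.28)^6 − 1) × 100% ≈ 339.8%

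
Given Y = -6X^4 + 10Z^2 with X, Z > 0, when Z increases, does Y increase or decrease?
Y increases

Taking the partial derivative:
∂Y/∂Z = 20Z

∂Y/∂Z = 20Z > 0 (assuming positive values)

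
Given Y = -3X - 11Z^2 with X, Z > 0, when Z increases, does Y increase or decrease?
Y decreases

Taking the partial derivative:
∂Y/∂Z = -22Z

∂Y/∂Z = -22Z < 0 (assuming positive values)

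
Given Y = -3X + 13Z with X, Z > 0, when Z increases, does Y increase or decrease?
Y increases

Taking the partial derivative:
∂Y/∂Z = 13

∂Y/∂Z = 13 > 0 (assuming positive values)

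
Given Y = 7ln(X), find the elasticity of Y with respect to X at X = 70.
Elasticity = 1/ln(70) ≈ 0.2354

Elasticity = (dY/dX) · (X/Y)

dY/dX = 7/X
At X = 70: dY/dX = 1/10, Y = 7·ln(70)

Elasticity = (1/10) · (70 / (7·ln(70))) = 1/ln(70) ≈ 0.2354

Interpretation: for a small percentage change in X, the percentage change in Y is approximately 0.24 times as large.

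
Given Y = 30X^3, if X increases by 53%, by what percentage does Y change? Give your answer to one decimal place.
258.2%

For Y = 30X^3:
If X → X(1 + 0.53)
Then Y → Y · (1 + 0.53)^3
     ≈ Y · 3.5816

Percentage change = ((1 + 0.53)^3 − 1) × 100% ≈ 258.2%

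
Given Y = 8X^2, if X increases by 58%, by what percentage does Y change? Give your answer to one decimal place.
149.6%

For Y = 8X^2:
If X → X(1 + 0.58)
Then Y → Y · (1 + 0.58)^2
     = Y · 2.4964

Percentage change = ((1 + 0.58)^2 − 1) × 100% ≈ 149.6%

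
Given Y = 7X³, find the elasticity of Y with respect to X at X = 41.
Elasticity = 3

Elasticity = (dY/dX) · (X/Y)

dY/dX = 21·X²
At X = 41: dY/dX = 35301, Y = 482447

Elasticity = 35301 · (41 / 482447) = 3

Interpretation: for a small percentage change in X, the percentage change in Y is approximately 3.00 times as large.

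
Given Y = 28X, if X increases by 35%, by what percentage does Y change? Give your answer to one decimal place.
35.0%

For Y = 28X:
If X → X(1 + 0.35)
Then Y → Y · (1 + 0.35)^1
     = Y · 1.3500

Percentage change = ((1 + 0.35)^1 − 1) × 100% = 35.0%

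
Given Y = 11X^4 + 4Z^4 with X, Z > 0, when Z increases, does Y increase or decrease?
Y increases

Taking the partial derivative:
∂Y/∂Z = 16Z^3

∂Y/∂Z = 16Z^3 > 0 (assuming positive values)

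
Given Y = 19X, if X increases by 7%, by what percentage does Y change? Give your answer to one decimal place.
7.0%

For Y = 19X:
If X → X(1 + 0.07)
Then Y → Y · (1 + 0.07)^1
     = Y · 1.0700

Percentage change = ((1 + 0.07)^1 − 1) × 100% = 7.0%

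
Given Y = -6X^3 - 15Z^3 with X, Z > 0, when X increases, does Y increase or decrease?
Y decreases

Taking the partial derivative:
∂Y/∂X = -18X^2

∂Y/∂X = -18X^2 < 0 (assuming positive values)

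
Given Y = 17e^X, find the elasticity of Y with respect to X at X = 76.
Elasticity = 76

Elasticity = (dY/dX) · (X/Y)

dY/dX = 17·e^X
At X = 76: dY/dX = 17·e^76, Y = 17·e^76

Elasticity = (17·e^76) · (76 / (17·e^76)) = 76

Interpretation: for a small percentage change in X, the percentage change in Y is approximately 76.00 times as large.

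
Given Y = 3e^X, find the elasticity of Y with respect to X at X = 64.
Elasticity = 64

Elasticity = (dY/dX) · (X/Y)

dY/dX = 3·e^X
At X = 64: dY/dX = 3·e^64, Y = 3·e^64

Elasticity = (3·e^64) · (64 / (3·e^64)) = 64

Interpretation: for a small percentage change in X, the percentage change in Y is approximately 64.00 times as large.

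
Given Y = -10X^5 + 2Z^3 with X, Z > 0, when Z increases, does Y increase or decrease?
Y increases

Taking the partial derivative:
∂Y/∂Z = 6Z^2

∂Y/∂Z = 6Z^2 > 0 (assuming positive values)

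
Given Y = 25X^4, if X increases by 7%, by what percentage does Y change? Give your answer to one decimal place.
31.1%

For Y = 25X^4:
If X → X(1 + 0.07)
Then Y → Y · (1 + 0.07)^4
     ≈ Y · 1.3108

Percentage change = ((1 + 0.07)^4 − 1) × 100% ≈ 31.1%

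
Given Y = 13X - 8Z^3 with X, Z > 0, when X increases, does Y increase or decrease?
Y increases

Taking the partial derivative:
∂Y/∂X = 13

∂Y/∂X = 13 > 0 (assuming positive values)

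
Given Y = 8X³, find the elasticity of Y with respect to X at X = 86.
Elasticity = 3

Elasticity = (dY/dX) · (X/Y)

dY/dX = 24·X²
At X = 86: dY/dX = 177504, Y = 5088448

Elasticity = 177504 · (86 / 5088448) = 3

Interpretation: for a small percentage change in X, the percentage change in Y is approximately 3.00 times as large.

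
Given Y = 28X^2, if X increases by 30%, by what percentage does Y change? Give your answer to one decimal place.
69.0%

For Y = 28X^2:
If X → X(1 + 0.3)
Then Y → Y · (1 + 0.3)^2
     = Y · 1.6900

Percentage change = ((1 + 0.3)^2 − 1) × 100% = 69.0%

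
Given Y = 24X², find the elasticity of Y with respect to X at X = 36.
Elasticity = 2

Elasticity = (dY/dX) · (X/Y)

dY/dX = 48·X
At X = 36: dY/dX = 1728, Y = 31104

Elasticity = 1728 · (36 / 31104) = 2

Interpretation: for a small percentage change in X, the percentage change in Y is approximately 2.00 times as large.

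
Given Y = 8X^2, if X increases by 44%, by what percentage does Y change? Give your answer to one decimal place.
107.4%

For Y = 8X^2:
If X → X(1 + 0.44)
Then Y → Y · (1 + 0.44)^2
     = Y · 2.0736

Percentage change = ((1 + 0.44)^2 − 1) × 100% ≈ 107.4%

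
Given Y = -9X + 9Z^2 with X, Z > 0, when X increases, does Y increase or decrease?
Y decreases

Taking the partial derivative:
∂Y/∂X = -9

∂Y/∂X = -9 < 0 (assuming positive values)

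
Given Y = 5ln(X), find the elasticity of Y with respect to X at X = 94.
Elasticity = 1/ln(94) ≈ 0.2201

Elasticity = (dY/dX) · (X/Y)

dY/dX = 5/X
At X = 94: dY/dX = 5/94, Y = 5·ln(94)

Elasticity = (5/94) · (94 / (5·ln(94))) = 1/ln(94) ≈ 0.2201

Interpretation: for a small percentage change in X, the percentage change in Y is approximately 0.22 times as large.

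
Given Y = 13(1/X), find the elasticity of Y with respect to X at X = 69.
Elasticity = -1

Elasticity = (dY/dX) · (X/Y)

dY/dX = -13/X²
At X = 69: dY/dX = -13/4761, Y = 13/69

Elasticity = (-13/4761) · (69 / (13/69)) = -1

Interpretation: for a small percentage change in X, the percentage change in Y is approximately -1.00 times as large.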